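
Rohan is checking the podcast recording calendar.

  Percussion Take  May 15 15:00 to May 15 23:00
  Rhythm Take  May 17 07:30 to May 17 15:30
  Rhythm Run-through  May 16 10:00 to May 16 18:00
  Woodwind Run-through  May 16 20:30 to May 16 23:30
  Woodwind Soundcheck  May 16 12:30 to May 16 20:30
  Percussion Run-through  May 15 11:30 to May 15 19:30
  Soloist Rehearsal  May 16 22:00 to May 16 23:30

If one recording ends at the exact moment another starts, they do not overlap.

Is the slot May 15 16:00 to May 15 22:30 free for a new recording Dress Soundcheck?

Percussion Run-through: starts May 15 11:30 before Dress Soundcheck ends May 15 22:30, and ends May 15 19:30 after Dress Soundcheck starts May 15 16:00 → overlap.
Percussion Take: starts May 15 15:00 before Dress Soundcheck ends May 15 22:30, and ends May 15 23:00 after Dress Soundcheck starts May 15 16:00 → overlap.
Rhythm Run-through: starts May 16 10:00 at or after Dress Soundcheck ends May 15 22:30 → clear.
Woodwind Soundcheck: starts May 16 12:30 at or after Dress Soundcheck ends May 15 22:30 → clear.
Woodwind Run-through: starts May 16 20:30 at or after Dress Soundcheck ends May 15 22:30 → clear.
Soloist Rehearsal: starts May 16 22:00 at or after Dress Soundcheck ends May 15 22:30 → clear.
Rhythm Take: starts May 17 07:30 at or after Dress Soundcheck ends May 15 22:30 → clear.
Dress Soundcheck overlaps Percussion Run-through, Percussion Take.

No — it overlaps Percussion Run-through, Percussion Take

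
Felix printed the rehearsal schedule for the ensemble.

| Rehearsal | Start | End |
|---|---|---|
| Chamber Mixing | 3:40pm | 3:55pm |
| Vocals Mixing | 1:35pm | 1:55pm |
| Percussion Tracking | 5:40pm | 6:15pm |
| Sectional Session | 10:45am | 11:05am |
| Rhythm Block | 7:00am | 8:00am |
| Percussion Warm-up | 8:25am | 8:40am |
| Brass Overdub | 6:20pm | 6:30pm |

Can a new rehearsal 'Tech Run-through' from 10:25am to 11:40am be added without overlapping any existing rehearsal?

No — it overlaps Sectional Session

Rhythm Block: ends 8:00am at or before Tech Run-through starts 10:25am → clear.
Percussion Warm-up: ends 8:40am at or before Tech Run-through starts 10:25am → clear.
Sectional Session: starts 10:45am before Tech Run-through ends 11:40am, and ends 11:05am after Tech Run-through starts 10:25am → overlap.
Vocals Mixing: starts 1:35pm at or after Tech Run-through ends 11:40am → clear.
Chamber Mixing: starts 3:40pm at or after Tech Run-through ends 11:40am → clear.
Percussion Tracking: starts 5:40pm at or after Tech Run-through ends 11:40am → clear.
Brass Overdub: starts 6:20pm at or after Tech Run-through ends 11:40am → clear.
Tech Run-through overlaps Sectional Session.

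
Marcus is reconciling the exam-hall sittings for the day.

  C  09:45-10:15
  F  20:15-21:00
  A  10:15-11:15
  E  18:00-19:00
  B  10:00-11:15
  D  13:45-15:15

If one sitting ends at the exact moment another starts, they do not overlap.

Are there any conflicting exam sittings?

Two intervals overlap when each starts before the other ends.
Sorted by start: C, B, A, D, E, F.
B starts before C ends → C and B overlap.
That's a conflict, so the schedule is not conflict-free.

Yes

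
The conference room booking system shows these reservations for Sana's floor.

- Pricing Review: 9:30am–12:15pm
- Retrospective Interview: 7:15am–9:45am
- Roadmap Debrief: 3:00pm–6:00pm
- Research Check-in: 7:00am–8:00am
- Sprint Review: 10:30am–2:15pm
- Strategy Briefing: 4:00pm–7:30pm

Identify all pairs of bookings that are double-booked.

Two intervals overlap when each starts before the other ends.
Sorted by start: Research Check-in, Retrospective Interview, Pricing Review, Sprint Review, Roadmap Debrief, Strategy Briefing.
Retrospective Interview starts before Research Check-in ends → Research Check-in and Retrospective Interview overlap.
Pricing Review starts after Research Check-in ends — done with Research Check-in.
Pricing Review starts before Retrospective Interview ends → Retrospective Interview and Pricing Review overlap.
Sprint Review starts after Retrospective Interview ends — done with Retrospective Interview.
Sprint Review starts before Pricing Review ends → Pricing Review and Sprint Review overlap.
Roadmap Debrief starts after Pricing Review ends — done with Pricing Review.
Roadmap Debrief starts after Sprint Review ends — done with Sprint Review.
Strategy Briefing starts before Roadmap Debrief ends → Roadmap Debrief and Strategy Briefing overlap.

Pricing Review & Retrospective Interview, Pricing Review & Sprint Review, Research Check-in & Retrospective Interview, Roadmap Debrief & Strategy Briefing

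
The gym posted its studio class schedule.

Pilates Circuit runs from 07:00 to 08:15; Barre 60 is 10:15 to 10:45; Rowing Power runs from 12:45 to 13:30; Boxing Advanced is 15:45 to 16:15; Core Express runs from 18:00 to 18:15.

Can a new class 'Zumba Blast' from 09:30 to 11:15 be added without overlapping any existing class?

No — it overlaps Barre 60

Pilates Circuit: ends 08:15 at or before Zumba Blast starts 09:30 → clear.
Barre 60: starts 10:15 before Zumba Blast ends 11:15, and ends 10:45 after Zumba Blast starts 09:30 → overlap.
Rowing Power: starts 12:45 at or after Zumba Blast ends 11:15 → clear.
Boxing Advanced: starts 15:45 at or after Zumba Blast ends 11:15 → clear.
Core Express: starts 18:00 at or after Zumba Blast ends 11:15 → clear.
Zumba Blast overlaps Barre 60.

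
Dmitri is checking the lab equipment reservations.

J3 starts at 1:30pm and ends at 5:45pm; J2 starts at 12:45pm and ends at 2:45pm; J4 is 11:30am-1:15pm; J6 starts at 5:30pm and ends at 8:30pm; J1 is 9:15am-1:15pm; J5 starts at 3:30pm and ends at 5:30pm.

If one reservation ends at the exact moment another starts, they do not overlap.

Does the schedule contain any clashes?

Two intervals overlap when each starts before the other ends.
Sorted by start: J1, J4, J2, J3, J5, J6.
J4 starts before J1 ends → J1 and J4 overlap.
That's a conflict, so the schedule is not conflict-free.

Yes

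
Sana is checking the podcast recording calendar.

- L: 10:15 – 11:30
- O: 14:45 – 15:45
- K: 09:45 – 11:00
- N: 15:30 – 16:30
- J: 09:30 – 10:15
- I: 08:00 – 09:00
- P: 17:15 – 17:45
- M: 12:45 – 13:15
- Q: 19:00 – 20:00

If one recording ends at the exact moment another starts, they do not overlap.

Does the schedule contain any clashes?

Sorted by start: I, J, K, L, M, O, N, P, Q.
J starts after I ends — done with I.
K starts before J ends → J and K overlap.
That's a conflict, so the schedule is not conflict-free.

Yes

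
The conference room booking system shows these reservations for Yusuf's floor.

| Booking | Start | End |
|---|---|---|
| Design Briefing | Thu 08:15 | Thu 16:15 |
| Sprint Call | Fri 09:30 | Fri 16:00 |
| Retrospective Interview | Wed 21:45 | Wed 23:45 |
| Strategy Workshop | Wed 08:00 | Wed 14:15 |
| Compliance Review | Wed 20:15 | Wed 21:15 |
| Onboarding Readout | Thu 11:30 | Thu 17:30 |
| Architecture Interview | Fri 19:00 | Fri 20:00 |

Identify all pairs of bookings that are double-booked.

Design Briefing & Onboarding Readout

Sorted by start: Strategy Workshop, Compliance Review, Retrospective Interview, Design Briefing, Onboarding Readout, Sprint Call, Architecture Interview.
Compliance Review starts after Strategy Workshop ends, so Strategy Workshop has no further overlaps.
Retrospective Interview starts after Compliance Review ends, so Compliance Review has no further overlaps.
Design Briefing starts after Retrospective Interview ends, so Retrospective Interview has no further overlaps.
Onboarding Readout starts before Design Briefing ends → Design Briefing and Onboarding Readout overlap.
Sprint Call starts after Design Briefing ends, so Design Briefing has no further overlaps.
Sprint Call starts after Onboarding Readout ends, so Onboarding Readout has no further overlaps.
Architecture Interview starts after Sprint Call ends.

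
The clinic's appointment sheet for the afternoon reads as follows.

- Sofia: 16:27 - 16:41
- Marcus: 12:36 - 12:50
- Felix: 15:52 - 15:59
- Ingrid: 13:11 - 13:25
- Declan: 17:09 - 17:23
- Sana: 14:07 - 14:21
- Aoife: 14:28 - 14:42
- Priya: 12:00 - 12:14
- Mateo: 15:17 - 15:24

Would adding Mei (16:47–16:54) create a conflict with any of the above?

Priya: ends 12:14 at or before Mei starts 16:47 → clear.
Marcus: ends 12:50 at or before Mei starts 16:47 → clear.
Ingrid: ends 13:25 at or before Mei starts 16:47 → clear.
Sana: ends 14:21 at or before Mei starts 16:47 → clear.
Aoife: ends 14:42 at or before Mei starts 16:47 → clear.
Mateo: ends 15:24 at or before Mei starts 16:47 → clear.
Felix: ends 15:59 at or before Mei starts 16:47 → clear.
Sofia: ends 16:41 at or before Mei starts 16:47 → clear.
Declan: starts 17:09 at or after Mei ends 16:54 → clear.

No — it doesn't clash with anything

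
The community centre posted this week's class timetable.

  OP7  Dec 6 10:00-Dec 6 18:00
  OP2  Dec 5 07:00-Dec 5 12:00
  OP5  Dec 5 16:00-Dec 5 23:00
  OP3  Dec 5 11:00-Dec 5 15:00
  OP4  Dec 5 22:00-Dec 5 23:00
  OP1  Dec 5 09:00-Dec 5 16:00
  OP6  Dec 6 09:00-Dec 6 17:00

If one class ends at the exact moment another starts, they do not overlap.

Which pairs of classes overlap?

OP1 & OP2, OP1 & OP3, OP2 & OP3, OP4 & OP5, OP6 & OP7

Sorted by start: OP2, OP1, OP3, OP5, OP4, OP6, OP7.
OP1 starts before OP2 ends → OP2 and OP1 overlap.
OP3 starts before OP2 ends → OP2 and OP3 overlap.
OP5 starts after OP2 ends — done with OP2.
OP3 starts before OP1 ends → OP1 and OP3 overlap.
OP5 starts exactly when OP1 ends (back-to-back, no overlap) — done with OP1.
OP5 starts after OP3 ends — done with OP3.
OP4 starts before OP5 ends → OP5 and OP4 overlap.
OP6 starts after OP5 ends — done with OP5.
OP6 starts after OP4 ends — done with OP4.
OP7 starts before OP6 ends → OP6 and OP7 overlap.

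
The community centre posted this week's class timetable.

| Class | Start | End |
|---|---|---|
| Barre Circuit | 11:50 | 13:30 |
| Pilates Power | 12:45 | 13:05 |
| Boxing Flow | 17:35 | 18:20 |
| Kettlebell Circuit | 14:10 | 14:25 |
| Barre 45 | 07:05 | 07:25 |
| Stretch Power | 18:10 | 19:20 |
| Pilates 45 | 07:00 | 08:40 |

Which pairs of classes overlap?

Barre 45 & Pilates 45, Barre Circuit & Pilates Power, Boxing Flow & Stretch Power

Two intervals overlap when each starts before the other ends.
Sorted by start: Pilates 45, Barre 45, Barre Circuit, Pilates Power, Kettlebell Circuit, Boxing Flow, Stretch Power.
Barre 45 starts before Pilates 45 ends → Pilates 45 and Barre 45 overlap.
Barre Circuit starts after Pilates 45 ends; Pilates 45 is clear from here.
Barre Circuit starts after Barre 45 ends; Barre 45 is clear from here.
Pilates Power starts before Barre Circuit ends → Barre Circuit and Pilates Power overlap.
Kettlebell Circuit starts after Barre Circuit ends; Barre Circuit is clear from here.
Kettlebell Circuit starts after Pilates Power ends; Pilates Power is clear from here.
Boxing Flow starts after Kettlebell Circuit ends; Kettlebell Circuit is clear from here.
Stretch Power starts before Boxing Flow ends → Boxing Flow and Stretch Power overlap.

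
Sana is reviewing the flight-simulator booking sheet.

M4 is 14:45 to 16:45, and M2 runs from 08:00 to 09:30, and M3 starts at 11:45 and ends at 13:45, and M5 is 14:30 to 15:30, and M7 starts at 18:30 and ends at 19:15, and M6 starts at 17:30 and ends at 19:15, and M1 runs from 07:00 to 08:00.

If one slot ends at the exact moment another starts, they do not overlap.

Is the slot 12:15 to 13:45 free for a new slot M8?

No — it overlaps M3

M1: ends 08:00 at or before M8 starts 12:15 → clear.
M2: ends 09:30 at or before M8 starts 12:15 → clear.
M3: starts 11:45 before M8 ends 13:45, and ends 13:45 after M8 starts 12:15 → overlap.
M5: starts 14:30 at or after M8 ends 13:45 → clear.
M4: starts 14:45 at or after M8 ends 13:45 → clear.
M6: starts 17:30 at or after M8 ends 13:45 → clear.
M7: starts 18:30 at or after M8 ends 13:45 → clear.
M8 overlaps M3.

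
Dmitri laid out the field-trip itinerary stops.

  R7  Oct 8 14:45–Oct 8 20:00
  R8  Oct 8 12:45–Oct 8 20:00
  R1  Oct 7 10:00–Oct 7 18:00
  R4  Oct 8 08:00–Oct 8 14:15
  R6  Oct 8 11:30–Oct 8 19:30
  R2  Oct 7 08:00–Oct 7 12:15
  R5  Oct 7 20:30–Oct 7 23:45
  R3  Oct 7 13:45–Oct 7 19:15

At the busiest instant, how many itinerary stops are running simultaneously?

Walk through starts and ends in time order (an end at T is processed before a start at T):
Oct 7 08:00 start R2 → 1
Oct 7 10:00 start R1 → 2
Oct 7 12:15 end R2 → 1
Oct 7 13:45 start R3 → 2
Oct 7 18:00 end R1 → 1
Oct 7 19:15 end R3 → 0
Oct 7 20:30 start R5 → 1
Oct 7 23:45 end R5 → 0
Oct 8 08:00 start R4 → 1
Oct 8 11:30 start R6 → 2
Oct 8 12:45 start R8 → 3
Oct 8 14:15 end R4 → 2
Oct 8 14:45 start R7 → 3
Oct 8 19:30 end R6 → 2
Oct 8 20:00 end R7 → 1
Oct 8 20:00 end R8 → 0
Peak is 3, at Oct 8 12:45 (R4, R6, R8).

3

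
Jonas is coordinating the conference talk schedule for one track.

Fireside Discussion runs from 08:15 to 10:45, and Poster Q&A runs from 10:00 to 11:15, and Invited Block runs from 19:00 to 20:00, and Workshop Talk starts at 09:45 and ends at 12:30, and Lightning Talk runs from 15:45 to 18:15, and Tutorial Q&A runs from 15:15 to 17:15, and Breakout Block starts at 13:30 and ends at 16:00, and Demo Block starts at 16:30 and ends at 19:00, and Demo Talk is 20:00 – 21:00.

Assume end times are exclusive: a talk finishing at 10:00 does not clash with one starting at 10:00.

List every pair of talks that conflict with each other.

Sorted by start: Fireside Discussion, Workshop Talk, Poster Q&A, Breakout Block, Tutorial Q&A, Lightning Talk, Demo Block, Invited Block, Demo Talk.
Workshop Talk starts before Fireside Discussion ends → Fireside Discussion and Workshop Talk overlap.
Poster Q&A starts before Fireside Discussion ends → Fireside Discussion and Poster Q&A overlap.
Breakout Block starts after Fireside Discussion ends, so nothing later overlaps Fireside Discussion either.
Poster Q&A starts before Workshop Talk ends → Workshop Talk and Poster Q&A overlap.
Breakout Block starts after Workshop Talk ends, so nothing later overlaps Workshop Talk either.
Breakout Block starts after Poster Q&A ends, so nothing later overlaps Poster Q&A either.
Tutorial Q&A starts before Breakout Block ends → Breakout Block and Tutorial Q&A overlap.
Lightning Talk starts before Breakout Block ends → Breakout Block and Lightning Talk overlap.
Demo Block starts after Breakout Block ends, so nothing later overlaps Breakout Block either.
Lightning Talk starts before Tutorial Q&A ends → Tutorial Q&A and Lightning Talk overlap.
Demo Block starts before Tutorial Q&A ends → Tutorial Q&A and Demo Block overlap.
Invited Block starts after Tutorial Q&A ends, so nothing later overlaps Tutorial Q&A either.
Demo Block starts before Lightning Talk ends → Lightning Talk and Demo Block overlap.
Invited Block starts after Lightning Talk ends, so nothing later overlaps Lightning Talk either.
Invited Block starts exactly when Demo Block ends (back-to-back, no overlap), so nothing later overlaps Demo Block either.
Demo Talk starts exactly when Invited Block ends (back-to-back, no overlap).

Breakout Block & Lightning Talk, Breakout Block & Tutorial Q&A, Demo Block & Lightning Talk, Demo Block & Tutorial Q&A, Fireside Discussion & Poster Q&A, Fireside Discussion & Workshop Talk, Lightning Talk & Tutorial Q&A, Poster Q&A & Workshop Talk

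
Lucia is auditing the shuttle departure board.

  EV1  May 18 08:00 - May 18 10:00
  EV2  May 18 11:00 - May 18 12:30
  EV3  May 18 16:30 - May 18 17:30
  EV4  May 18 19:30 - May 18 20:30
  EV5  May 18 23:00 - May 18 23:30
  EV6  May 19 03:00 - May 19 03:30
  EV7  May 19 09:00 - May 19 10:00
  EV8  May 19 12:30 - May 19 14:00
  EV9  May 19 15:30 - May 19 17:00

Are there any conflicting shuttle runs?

No

Sorted by start: EV1, EV2, EV3, EV4, EV5, EV6, EV7, EV8, EV9.
EV2 starts after EV1 ends; EV1 is clear from here.
EV3 starts after EV2 ends; EV2 is clear from here.
EV4 starts after EV3 ends; EV3 is clear from here.
EV5 starts after EV4 ends; EV4 is clear from here.
EV6 starts after EV5 ends; EV5 is clear from here.
EV7 starts after EV6 ends; EV6 is clear from here.
EV8 starts after EV7 ends; EV7 is clear from here.
EV9 starts after EV8 ends.
Every pair is clear; the schedule has no overlaps.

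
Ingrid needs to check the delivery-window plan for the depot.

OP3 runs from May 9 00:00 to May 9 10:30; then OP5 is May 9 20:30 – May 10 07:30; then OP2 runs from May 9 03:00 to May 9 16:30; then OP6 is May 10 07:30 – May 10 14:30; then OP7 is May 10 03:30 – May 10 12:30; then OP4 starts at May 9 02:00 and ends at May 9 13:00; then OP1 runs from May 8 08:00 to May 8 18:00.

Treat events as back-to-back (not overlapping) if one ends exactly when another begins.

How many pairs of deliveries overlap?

5

Sorted by start: OP1, OP3, OP4, OP2, OP5, OP7, OP6.
OP3 starts after OP1 ends, so nothing later overlaps OP1 either.
OP4 starts before OP3 ends → OP3 and OP4 overlap.
OP2 starts before OP3 ends → OP3 and OP2 overlap.
OP5 starts after OP3 ends, so nothing later overlaps OP3 either.
OP2 starts before OP4 ends → OP4 and OP2 overlap.
OP5 starts after OP4 ends, so nothing later overlaps OP4 either.
OP5 starts after OP2 ends, so nothing later overlaps OP2 either.
OP7 starts before OP5 ends → OP5 and OP7 overlap.
OP6 starts exactly when OP5 ends (back-to-back, no overlap).
OP6 starts before OP7 ends → OP7 and OP6 overlap.
Overlapping pairs: OP2 & OP3, OP2 & OP4, OP3 & OP4, OP5 & OP7, OP6 & OP7 — 5 in total.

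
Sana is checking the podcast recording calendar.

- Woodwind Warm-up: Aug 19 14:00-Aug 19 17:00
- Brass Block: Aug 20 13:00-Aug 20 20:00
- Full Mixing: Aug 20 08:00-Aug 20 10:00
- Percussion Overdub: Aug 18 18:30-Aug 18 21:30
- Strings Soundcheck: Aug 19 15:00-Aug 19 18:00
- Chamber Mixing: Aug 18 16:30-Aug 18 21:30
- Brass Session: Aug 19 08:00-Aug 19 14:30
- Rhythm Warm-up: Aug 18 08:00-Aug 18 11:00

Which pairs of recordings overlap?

Sorted by start: Rhythm Warm-up, Chamber Mixing, Percussion Overdub, Brass Session, Woodwind Warm-up, Strings Soundcheck, Full Mixing, Brass Block.
Chamber Mixing starts after Rhythm Warm-up ends; Rhythm Warm-up is clear from here.
Percussion Overdub starts before Chamber Mixing ends → Chamber Mixing and Percussion Overdub overlap.
Brass Session starts after Chamber Mixing ends; Chamber Mixing is clear from here.
Brass Session starts after Percussion Overdub ends; Percussion Overdub is clear from here.
Woodwind Warm-up starts before Brass Session ends → Brass Session and Woodwind Warm-up overlap.
Strings Soundcheck starts after Brass Session ends; Brass Session is clear from here.
Strings Soundcheck starts before Woodwind Warm-up ends → Woodwind Warm-up and Strings Soundcheck overlap.
Full Mixing starts after Woodwind Warm-up ends; Woodwind Warm-up is clear from here.
Full Mixing starts after Strings Soundcheck ends; Strings Soundcheck is clear from here.
Brass Block starts after Full Mixing ends.

Brass Session & Woodwind Warm-up, Chamber Mixing & Percussion Overdub, Strings Soundcheck & Woodwind Warm-up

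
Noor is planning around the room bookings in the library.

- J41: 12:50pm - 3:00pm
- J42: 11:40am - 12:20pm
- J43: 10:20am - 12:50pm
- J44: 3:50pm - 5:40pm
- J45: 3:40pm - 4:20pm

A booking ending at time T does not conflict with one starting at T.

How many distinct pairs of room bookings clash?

2

Sorted by start: J43, J42, J41, J45, J44.
J42 starts before J43 ends → J43 and J42 overlap.
J41 starts exactly when J43 ends (back-to-back, no overlap), so nothing later overlaps J43 either.
J41 starts after J42 ends, so nothing later overlaps J42 either.
J45 starts after J41 ends, so nothing later overlaps J41 either.
J44 starts before J45 ends → J45 and J44 overlap.
Overlapping pairs: J42 & J43, J44 & J45 — 2 in total.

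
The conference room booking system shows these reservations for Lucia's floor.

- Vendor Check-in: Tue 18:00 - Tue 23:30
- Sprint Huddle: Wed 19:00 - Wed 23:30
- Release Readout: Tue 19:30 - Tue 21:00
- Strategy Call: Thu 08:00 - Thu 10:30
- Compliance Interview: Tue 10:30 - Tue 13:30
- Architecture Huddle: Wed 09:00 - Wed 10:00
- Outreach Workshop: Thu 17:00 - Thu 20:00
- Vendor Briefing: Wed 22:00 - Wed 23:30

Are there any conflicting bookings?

Check each pair: they overlap iff neither finishes before the other starts.
Sorted by start: Compliance Interview, Vendor Check-in, Release Readout, Architecture Huddle, Sprint Huddle, Vendor Briefing, Strategy Call, Outreach Workshop.
Vendor Check-in starts after Compliance Interview ends, so nothing later overlaps Compliance Interview either.
Release Readout starts before Vendor Check-in ends → Vendor Check-in and Release Readout overlap.
That's a conflict, so the schedule is not conflict-free.

Yes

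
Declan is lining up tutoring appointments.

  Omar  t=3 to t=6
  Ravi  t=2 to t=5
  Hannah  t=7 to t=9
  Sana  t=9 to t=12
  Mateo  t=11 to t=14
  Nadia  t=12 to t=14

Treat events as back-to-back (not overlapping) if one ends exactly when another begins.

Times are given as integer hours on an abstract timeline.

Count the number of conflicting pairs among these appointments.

Sorted by start: Ravi, Omar, Hannah, Sana, Mateo, Nadia.
Omar starts before Ravi ends → Ravi and Omar overlap.
Hannah starts after Ravi ends; Ravi is clear from here.
Hannah starts after Omar ends; Omar is clear from here.
Sana starts exactly when Hannah ends (back-to-back, no overlap); Hannah is clear from here.
Mateo starts before Sana ends → Sana and Mateo overlap.
Nadia starts exactly when Sana ends (back-to-back, no overlap).
Nadia starts before Mateo ends → Mateo and Nadia overlap.
Overlapping pairs: Mateo & Nadia, Mateo & Sana, Omar & Ravi — 3 in total.

3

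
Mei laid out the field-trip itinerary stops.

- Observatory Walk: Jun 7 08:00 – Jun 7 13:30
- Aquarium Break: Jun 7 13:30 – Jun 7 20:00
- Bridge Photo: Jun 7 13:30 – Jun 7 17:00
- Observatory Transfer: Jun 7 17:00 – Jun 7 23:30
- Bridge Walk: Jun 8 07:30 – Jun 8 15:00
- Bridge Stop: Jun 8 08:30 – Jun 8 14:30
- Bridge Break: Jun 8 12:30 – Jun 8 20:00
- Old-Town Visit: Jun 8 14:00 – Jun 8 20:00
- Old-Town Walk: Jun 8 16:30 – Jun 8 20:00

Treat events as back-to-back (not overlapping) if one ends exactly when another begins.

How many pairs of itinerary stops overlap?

10

Sorted by start: Observatory Walk, Aquarium Break, Bridge Photo, Observatory Transfer, Bridge Walk, Bridge Stop, Bridge Break, Old-Town Visit, Old-Town Walk.
Aquarium Break starts exactly when Observatory Walk ends (back-to-back, no overlap), so nothing later overlaps Observatory Walk either.
Bridge Photo starts before Aquarium Break ends → Aquarium Break and Bridge Photo overlap.
Observatory Transfer starts before Aquarium Break ends → Aquarium Break and Observatory Transfer overlap.
Bridge Walk starts after Aquarium Break ends, so nothing later overlaps Aquarium Break either.
Observatory Transfer starts exactly when Bridge Photo ends (back-to-back, no overlap), so nothing later overlaps Bridge Photo either.
Bridge Walk starts after Observatory Transfer ends, so nothing later overlaps Observatory Transfer either.
Bridge Stop starts before Bridge Walk ends → Bridge Walk and Bridge Stop overlap.
Bridge Break starts before Bridge Walk ends → Bridge Walk and Bridge Break overlap.
Old-Town Visit starts before Bridge Walk ends → Bridge Walk and Old-Town Visit overlap.
Old-Town Walk starts after Bridge Walk ends.
Bridge Break starts before Bridge Stop ends → Bridge Stop and Bridge Break overlap.
Old-Town Visit starts before Bridge Stop ends → Bridge Stop and Old-Town Visit overlap.
Old-Town Walk starts after Bridge Stop ends.
Old-Town Visit starts before Bridge Break ends → Bridge Break and Old-Town Visit overlap.
Old-Town Walk starts before Bridge Break ends → Bridge Break and Old-Town Walk overlap.
Old-Town Walk starts before Old-Town Visit ends → Old-Town Visit and Old-Town Walk overlap.
Overlapping pairs: Aquarium Break & Bridge Photo, Aquarium Break & Observatory Transfer, Bridge Break & Bridge Stop, Bridge Break & Bridge Walk, Bridge Break & Old-Town Visit, Bridge Break & Old-Town Walk, Bridge Stop & Bridge Walk, Bridge Stop & Old-Town Visit, Bridge Walk & Old-Town Visit, Old-Town Visit & Old-Town Walk — 10 in total.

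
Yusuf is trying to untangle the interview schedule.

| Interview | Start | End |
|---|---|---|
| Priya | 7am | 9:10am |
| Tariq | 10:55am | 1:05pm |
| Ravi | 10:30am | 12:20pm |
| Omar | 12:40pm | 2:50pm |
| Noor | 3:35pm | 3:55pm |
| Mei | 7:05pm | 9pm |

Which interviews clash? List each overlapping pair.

Omar & Tariq, Ravi & Tariq

Sorted by start: Priya, Ravi, Tariq, Omar, Noor, Mei.
Ravi starts after Priya ends — done with Priya.
Tariq starts before Ravi ends → Ravi and Tariq overlap.
Omar starts after Ravi ends — done with Ravi.
Omar starts before Tariq ends → Tariq and Omar overlap.
Noor starts after Tariq ends — done with Tariq.
Noor starts after Omar ends — done with Omar.
Mei starts after Noor ends.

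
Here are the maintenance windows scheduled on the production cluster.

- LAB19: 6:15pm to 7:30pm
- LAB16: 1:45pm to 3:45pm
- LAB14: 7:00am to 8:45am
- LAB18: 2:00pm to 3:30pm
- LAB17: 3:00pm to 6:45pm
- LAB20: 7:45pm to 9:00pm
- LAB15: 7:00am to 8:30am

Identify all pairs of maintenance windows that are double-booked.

Sorted by start: LAB14, LAB15, LAB16, LAB18, LAB17, LAB19, LAB20.
LAB15 starts before LAB14 ends → LAB14 and LAB15 overlap.
LAB16 starts after LAB14 ends, so nothing later overlaps LAB14 either.
LAB16 starts after LAB15 ends, so nothing later overlaps LAB15 either.
LAB18 starts before LAB16 ends → LAB16 and LAB18 overlap.
LAB17 starts before LAB16 ends → LAB16 and LAB17 overlap.
LAB19 starts after LAB16 ends, so nothing later overlaps LAB16 either.
LAB17 starts before LAB18 ends → LAB18 and LAB17 overlap.
LAB19 starts after LAB18 ends, so nothing later overlaps LAB18 either.
LAB19 starts before LAB17 ends → LAB17 and LAB19 overlap.
LAB20 starts after LAB17 ends.
LAB20 starts after LAB19 ends.

LAB14 & LAB15, LAB16 & LAB17, LAB16 & LAB18, LAB17 & LAB18, LAB17 & LAB19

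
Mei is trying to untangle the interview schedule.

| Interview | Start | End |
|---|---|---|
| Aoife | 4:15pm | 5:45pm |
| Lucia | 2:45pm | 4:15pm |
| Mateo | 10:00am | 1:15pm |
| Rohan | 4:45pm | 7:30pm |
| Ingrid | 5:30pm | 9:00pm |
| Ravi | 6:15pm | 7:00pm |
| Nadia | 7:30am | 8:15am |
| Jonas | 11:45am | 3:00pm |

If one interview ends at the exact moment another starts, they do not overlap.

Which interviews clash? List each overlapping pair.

Check each pair: they overlap iff neither finishes before the other starts.
Sorted by start: Nadia, Mateo, Jonas, Lucia, Aoife, Rohan, Ingrid, Ravi.
Mateo starts after Nadia ends, so nothing later overlaps Nadia either.
Jonas starts before Mateo ends → Mateo and Jonas overlap.
Lucia starts after Mateo ends, so nothing later overlaps Mateo either.
Lucia starts before Jonas ends → Jonas and Lucia overlap.
Aoife starts after Jonas ends, so nothing later overlaps Jonas either.
Aoife starts exactly when Lucia ends (back-to-back, no overlap), so nothing later overlaps Lucia either.
Rohan starts before Aoife ends → Aoife and Rohan overlap.
Ingrid starts before Aoife ends → Aoife and Ingrid overlap.
Ravi starts after Aoife ends.
Ingrid starts before Rohan ends → Rohan and Ingrid overlap.
Ravi starts before Rohan ends → Rohan and Ravi overlap.
Ravi starts before Ingrid ends → Ingrid and Ravi overlap.

Aoife & Ingrid, Aoife & Rohan, Ingrid & Ravi, Ingrid & Rohan, Jonas & Lucia, Jonas & Mateo, Ravi & Rohan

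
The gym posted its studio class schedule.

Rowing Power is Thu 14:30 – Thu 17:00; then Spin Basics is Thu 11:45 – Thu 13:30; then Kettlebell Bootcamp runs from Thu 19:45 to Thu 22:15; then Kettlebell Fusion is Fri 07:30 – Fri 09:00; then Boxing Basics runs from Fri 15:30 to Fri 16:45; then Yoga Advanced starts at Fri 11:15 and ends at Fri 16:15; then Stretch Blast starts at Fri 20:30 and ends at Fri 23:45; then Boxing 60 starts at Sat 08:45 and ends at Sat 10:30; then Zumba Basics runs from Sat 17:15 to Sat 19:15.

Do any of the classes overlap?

Sorted by start: Spin Basics, Rowing Power, Kettlebell Bootcamp, Kettlebell Fusion, Yoga Advanced, Boxing Basics, Stretch Blast, Boxing 60, Zumba Basics.
Rowing Power starts after Spin Basics ends; Spin Basics is clear from here.
Kettlebell Bootcamp starts after Rowing Power ends; Rowing Power is clear from here.
Kettlebell Fusion starts after Kettlebell Bootcamp ends; Kettlebell Bootcamp is clear from here.
Yoga Advanced starts after Kettlebell Fusion ends; Kettlebell Fusion is clear from here.
Boxing Basics starts before Yoga Advanced ends → Yoga Advanced and Boxing Basics overlap.
That's a conflict, so the schedule is not conflict-free.

Yes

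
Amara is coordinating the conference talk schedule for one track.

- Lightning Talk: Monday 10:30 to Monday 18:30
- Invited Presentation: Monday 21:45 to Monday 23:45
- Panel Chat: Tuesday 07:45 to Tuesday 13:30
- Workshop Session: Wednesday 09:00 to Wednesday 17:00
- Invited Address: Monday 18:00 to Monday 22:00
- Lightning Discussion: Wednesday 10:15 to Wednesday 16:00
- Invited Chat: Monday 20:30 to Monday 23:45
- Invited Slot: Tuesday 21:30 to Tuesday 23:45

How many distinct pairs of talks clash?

Sorted by start: Lightning Talk, Invited Address, Invited Chat, Invited Presentation, Panel Chat, Invited Slot, Workshop Session, Lightning Discussion.
Invited Address starts before Lightning Talk ends → Lightning Talk and Invited Address overlap.
Invited Chat starts after Lightning Talk ends, so Lightning Talk has no further overlaps.
Invited Chat starts before Invited Address ends → Invited Address and Invited Chat overlap.
Invited Presentation starts before Invited Address ends → Invited Address and Invited Presentation overlap.
Panel Chat starts after Invited Address ends, so Invited Address has no further overlaps.
Invited Presentation starts before Invited Chat ends → Invited Chat and Invited Presentation overlap.
Panel Chat starts after Invited Chat ends, so Invited Chat has no further overlaps.
Panel Chat starts after Invited Presentation ends, so Invited Presentation has no further overlaps.
Invited Slot starts after Panel Chat ends, so Panel Chat has no further overlaps.
Workshop Session starts after Invited Slot ends, so Invited Slot has no further overlaps.
Lightning Discussion starts before Workshop Session ends → Workshop Session and Lightning Discussion overlap.
Overlapping pairs: Invited Address & Invited Chat, Invited Address & Invited Presentation, Invited Address & Lightning Talk, Invited Chat & Invited Presentation, Lightning Discussion & Workshop Session — 5 in total.

5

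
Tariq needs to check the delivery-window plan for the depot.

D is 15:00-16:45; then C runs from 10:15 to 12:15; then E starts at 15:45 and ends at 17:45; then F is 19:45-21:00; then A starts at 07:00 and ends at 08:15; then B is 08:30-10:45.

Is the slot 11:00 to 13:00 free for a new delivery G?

A: ends 08:15 at or before G starts 11:00 → clear.
B: ends 10:45 at or before G starts 11:00 → clear.
C: starts 10:15 before G ends 13:00, and ends 12:15 after G starts 11:00 → overlap.
D: starts 15:00 at or after G ends 13:00 → clear.
E: starts 15:45 at or after G ends 13:00 → clear.
F: starts 19:45 at or after G ends 13:00 → clear.
G overlaps C.

No — it overlaps C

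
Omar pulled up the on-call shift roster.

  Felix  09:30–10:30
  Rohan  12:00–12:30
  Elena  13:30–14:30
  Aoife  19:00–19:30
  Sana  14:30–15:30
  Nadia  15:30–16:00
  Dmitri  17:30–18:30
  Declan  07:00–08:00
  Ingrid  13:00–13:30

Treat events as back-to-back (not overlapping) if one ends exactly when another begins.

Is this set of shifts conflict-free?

Sorted by start: Declan, Felix, Rohan, Ingrid, Elena, Sana, Nadia, Dmitri, Aoife.
Felix starts after Declan ends; Declan is clear from here.
Rohan starts after Felix ends; Felix is clear from here.
Ingrid starts after Rohan ends; Rohan is clear from here.
Elena starts exactly when Ingrid ends (back-to-back, no overlap); Ingrid is clear from here.
Sana starts exactly when Elena ends (back-to-back, no overlap); Elena is clear from here.
Nadia starts exactly when Sana ends (back-to-back, no overlap); Sana is clear from here.
Dmitri starts after Nadia ends; Nadia is clear from here.
Aoife starts after Dmitri ends.
Every pair is clear; the schedule has no overlaps.

Yes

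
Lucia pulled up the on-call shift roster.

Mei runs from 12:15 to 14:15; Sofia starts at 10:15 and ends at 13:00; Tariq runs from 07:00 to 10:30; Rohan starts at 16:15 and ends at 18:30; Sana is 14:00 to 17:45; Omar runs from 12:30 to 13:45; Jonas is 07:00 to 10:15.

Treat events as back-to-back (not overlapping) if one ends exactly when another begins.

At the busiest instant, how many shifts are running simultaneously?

Walk through starts and ends in time order (an end at T is processed before a start at T):
07:00 start Jonas → 1
07:00 start Tariq → 2
10:15 end Jonas → 1
10:15 start Sofia → 2
10:30 end Tariq → 1
12:15 start Mei → 2
12:30 start Omar → 3
13:00 end Sofia → 2
13:45 end Omar → 1
14:00 start Sana → 2
14:15 end Mei → 1
16:15 start Rohan → 2
17:45 end Sana → 1
18:30 end Rohan → 0
Peak is 3, at 12:30 (Mei, Omar, Sofia).

3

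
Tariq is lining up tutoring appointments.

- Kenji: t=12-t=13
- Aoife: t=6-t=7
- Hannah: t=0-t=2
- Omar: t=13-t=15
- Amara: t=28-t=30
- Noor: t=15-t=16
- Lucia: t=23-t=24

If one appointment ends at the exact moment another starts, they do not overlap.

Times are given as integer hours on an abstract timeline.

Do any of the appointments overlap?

Sorted by start: Hannah, Aoife, Kenji, Omar, Noor, Lucia, Amara.
Aoife starts after Hannah ends; Hannah is clear from here.
Kenji starts after Aoife ends; Aoife is clear from here.
Omar starts exactly when Kenji ends (back-to-back, no overlap); Kenji is clear from here.
Noor starts exactly when Omar ends (back-to-back, no overlap); Omar is clear from here.
Lucia starts after Noor ends; Noor is clear from here.
Amara starts after Lucia ends.
Every pair is clear; the schedule has no overlaps.

No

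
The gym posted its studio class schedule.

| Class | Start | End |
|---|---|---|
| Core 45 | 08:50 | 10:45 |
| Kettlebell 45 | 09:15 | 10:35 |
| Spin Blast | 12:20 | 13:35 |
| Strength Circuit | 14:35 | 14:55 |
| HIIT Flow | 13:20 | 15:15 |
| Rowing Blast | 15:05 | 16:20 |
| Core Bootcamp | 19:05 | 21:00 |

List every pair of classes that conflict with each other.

Core 45 & Kettlebell 45, HIIT Flow & Rowing Blast, HIIT Flow & Spin Blast, HIIT Flow & Strength Circuit

Sorted by start: Core 45, Kettlebell 45, Spin Blast, HIIT Flow, Strength Circuit, Rowing Blast, Core Bootcamp.
Kettlebell 45 starts before Core 45 ends → Core 45 and Kettlebell 45 overlap.
Spin Blast starts after Core 45 ends, so nothing later overlaps Core 45 either.
Spin Blast starts after Kettlebell 45 ends, so nothing later overlaps Kettlebell 45 either.
HIIT Flow starts before Spin Blast ends → Spin Blast and HIIT Flow overlap.
Strength Circuit starts after Spin Blast ends, so nothing later overlaps Spin Blast either.
Strength Circuit starts before HIIT Flow ends → HIIT Flow and Strength Circuit overlap.
Rowing Blast starts before HIIT Flow ends → HIIT Flow and Rowing Blast overlap.
Core Bootcamp starts after HIIT Flow ends.
Rowing Blast starts after Strength Circuit ends, so nothing later overlaps Strength Circuit either.
Core Bootcamp starts after Rowing Blast ends.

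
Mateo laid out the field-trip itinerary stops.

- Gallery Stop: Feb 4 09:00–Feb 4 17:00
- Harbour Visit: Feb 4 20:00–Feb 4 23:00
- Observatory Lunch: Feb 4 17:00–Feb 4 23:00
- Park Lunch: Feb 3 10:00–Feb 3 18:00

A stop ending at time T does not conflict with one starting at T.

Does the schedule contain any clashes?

Sorted by start: Park Lunch, Gallery Stop, Observatory Lunch, Harbour Visit.
Gallery Stop starts after Park Lunch ends — done with Park Lunch.
Observatory Lunch starts exactly when Gallery Stop ends (back-to-back, no overlap) — done with Gallery Stop.
Harbour Visit starts before Observatory Lunch ends → Observatory Lunch and Harbour Visit overlap.
That's a conflict, so the schedule is not conflict-free.

Yes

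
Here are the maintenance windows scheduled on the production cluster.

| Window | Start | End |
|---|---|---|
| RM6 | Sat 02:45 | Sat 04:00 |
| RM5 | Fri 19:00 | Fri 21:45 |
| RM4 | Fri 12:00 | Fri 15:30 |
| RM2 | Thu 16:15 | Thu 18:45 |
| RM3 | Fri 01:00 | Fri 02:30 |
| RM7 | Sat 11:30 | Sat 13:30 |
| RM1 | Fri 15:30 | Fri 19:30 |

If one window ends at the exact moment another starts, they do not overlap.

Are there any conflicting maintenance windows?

Yes

Sorted by start: RM2, RM3, RM4, RM1, RM5, RM6, RM7.
RM3 starts after RM2 ends, so nothing later overlaps RM2 either.
RM4 starts after RM3 ends, so nothing later overlaps RM3 either.
RM1 starts exactly when RM4 ends (back-to-back, no overlap), so nothing later overlaps RM4 either.
RM5 starts before RM1 ends → RM1 and RM5 overlap.
That's a conflict, so the schedule is not conflict-free.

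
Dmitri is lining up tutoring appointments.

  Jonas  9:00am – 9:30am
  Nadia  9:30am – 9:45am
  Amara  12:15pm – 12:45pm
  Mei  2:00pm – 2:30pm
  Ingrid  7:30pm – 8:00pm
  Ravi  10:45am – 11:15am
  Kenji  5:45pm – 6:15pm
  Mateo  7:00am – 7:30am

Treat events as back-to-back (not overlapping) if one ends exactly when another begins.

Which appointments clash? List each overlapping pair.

none

Two intervals overlap when each starts before the other ends.
Sorted by start: Mateo, Jonas, Nadia, Ravi, Amara, Mei, Kenji, Ingrid.
Jonas starts after Mateo ends — done with Mateo.
Nadia starts exactly when Jonas ends (back-to-back, no overlap) — done with Jonas.
Ravi starts after Nadia ends — done with Nadia.
Amara starts after Ravi ends — done with Ravi.
Mei starts after Amara ends — done with Amara.
Kenji starts after Mei ends — done with Mei.
Ingrid starts after Kenji ends.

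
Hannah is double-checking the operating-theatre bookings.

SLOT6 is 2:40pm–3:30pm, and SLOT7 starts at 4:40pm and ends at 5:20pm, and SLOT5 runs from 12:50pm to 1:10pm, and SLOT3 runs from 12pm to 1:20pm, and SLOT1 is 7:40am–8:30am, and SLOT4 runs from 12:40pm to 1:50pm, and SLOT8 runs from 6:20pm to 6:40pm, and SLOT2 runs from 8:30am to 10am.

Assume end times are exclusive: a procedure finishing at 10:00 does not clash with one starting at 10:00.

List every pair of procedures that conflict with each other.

Sorted by start: SLOT1, SLOT2, SLOT3, SLOT4, SLOT5, SLOT6, SLOT7, SLOT8.
SLOT2 starts exactly when SLOT1 ends (back-to-back, no overlap); SLOT1 is clear from here.
SLOT3 starts after SLOT2 ends; SLOT2 is clear from here.
SLOT4 starts before SLOT3 ends → SLOT3 and SLOT4 overlap.
SLOT5 starts before SLOT3 ends → SLOT3 and SLOT5 overlap.
SLOT6 starts after SLOT3 ends; SLOT3 is clear from here.
SLOT5 starts before SLOT4 ends → SLOT4 and SLOT5 overlap.
SLOT6 starts after SLOT4 ends; SLOT4 is clear from here.
SLOT6 starts after SLOT5 ends; SLOT5 is clear from here.
SLOT7 starts after SLOT6 ends; SLOT6 is clear from here.
SLOT8 starts after SLOT7 ends.

SLOT3 & SLOT4, SLOT3 & SLOT5, SLOT4 & SLOT5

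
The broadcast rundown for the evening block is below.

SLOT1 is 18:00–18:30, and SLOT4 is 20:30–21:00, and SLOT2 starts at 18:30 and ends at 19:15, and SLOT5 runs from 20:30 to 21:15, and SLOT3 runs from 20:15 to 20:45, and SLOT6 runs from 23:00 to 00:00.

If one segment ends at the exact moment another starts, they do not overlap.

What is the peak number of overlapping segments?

3

Sort all start/end points and keep a running count:
18:00 start SLOT1 → 1
18:30 end SLOT1 → 0
18:30 start SLOT2 → 1
19:15 end SLOT2 → 0
20:15 start SLOT3 → 1
20:30 start SLOT4 → 2
20:30 start SLOT5 → 3
20:45 end SLOT3 → 2
21:00 end SLOT4 → 1
21:15 end SLOT5 → 0
23:00 start SLOT6 → 1
00:00 end SLOT6 → 0
Peak is 3, at 20:30 (SLOT3, SLOT4, SLOT5).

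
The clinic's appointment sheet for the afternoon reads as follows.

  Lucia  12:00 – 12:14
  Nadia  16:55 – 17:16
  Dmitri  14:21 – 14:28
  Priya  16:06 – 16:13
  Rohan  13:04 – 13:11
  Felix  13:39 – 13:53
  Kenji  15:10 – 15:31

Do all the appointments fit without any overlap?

Yes

Sorted by start: Lucia, Rohan, Felix, Dmitri, Kenji, Priya, Nadia.
Rohan starts after Lucia ends; Lucia is clear from here.
Felix starts after Rohan ends; Rohan is clear from here.
Dmitri starts after Felix ends; Felix is clear from here.
Kenji starts after Dmitri ends; Dmitri is clear from here.
Priya starts after Kenji ends; Kenji is clear from here.
Nadia starts after Priya ends.
Every pair is clear; the schedule has no overlaps.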